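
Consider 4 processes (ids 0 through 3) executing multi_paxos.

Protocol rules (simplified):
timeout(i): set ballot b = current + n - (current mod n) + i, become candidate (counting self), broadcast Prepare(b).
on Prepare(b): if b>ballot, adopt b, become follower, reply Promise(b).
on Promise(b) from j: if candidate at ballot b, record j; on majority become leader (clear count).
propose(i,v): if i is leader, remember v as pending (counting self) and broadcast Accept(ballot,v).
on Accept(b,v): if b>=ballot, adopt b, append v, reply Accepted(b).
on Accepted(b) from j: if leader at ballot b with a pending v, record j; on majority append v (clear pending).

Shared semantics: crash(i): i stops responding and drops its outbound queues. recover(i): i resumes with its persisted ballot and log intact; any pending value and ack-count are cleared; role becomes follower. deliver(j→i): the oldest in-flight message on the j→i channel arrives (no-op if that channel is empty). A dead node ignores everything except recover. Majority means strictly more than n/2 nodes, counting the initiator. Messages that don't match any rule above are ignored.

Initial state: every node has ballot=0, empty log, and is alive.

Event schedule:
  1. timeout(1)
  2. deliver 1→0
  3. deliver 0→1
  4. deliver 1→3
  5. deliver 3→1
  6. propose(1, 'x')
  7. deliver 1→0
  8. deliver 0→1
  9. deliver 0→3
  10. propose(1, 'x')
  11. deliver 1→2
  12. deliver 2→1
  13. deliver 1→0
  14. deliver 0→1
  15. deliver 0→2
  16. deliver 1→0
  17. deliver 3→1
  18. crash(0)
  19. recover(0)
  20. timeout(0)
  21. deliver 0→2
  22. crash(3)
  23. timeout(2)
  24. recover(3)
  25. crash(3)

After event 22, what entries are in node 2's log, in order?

empty

after 1 — timeout(1): n1:cand/b5/[-]
after 2 — deliver 1→0: n0:foll/b5/[-]
after 3 — deliver 0→1: ·
after 4 — deliver 1→3: n3:foll/b5/[-]
after 5 — deliver 3→1: n1:lead/b5/[-]
after 6 — propose(1,'x'): ·
after 7 — deliver 1→0: n0:foll/b5/[x]
after 8 — deliver 0→1: ·
after 9 — deliver 0→3: ·
after 10 — propose(1,'x'): ·
after 11 — deliver 1→2: n2:foll/b5/[-]
after 12 — deliver 2→1: ·
after 13 — deliver 1→0: n0:foll/b5/[x,x]
after 14 — deliver 0→1: ·
after 15 — deliver 0→2: ·
after 16 — deliver 1→0: ·
after 17 — deliver 3→1: ·
after 18 — crash(0): n0:✗foll/b5/[x,x]
after 19 — recover(0): n0:foll/b5/[x,x]
after 20 — timeout(0): n0:cand/b8/[x,x]
after 21 — deliver 0→2: n2:foll/b8/[-]
after 22 — crash(3): n3:✗foll/b5/[-]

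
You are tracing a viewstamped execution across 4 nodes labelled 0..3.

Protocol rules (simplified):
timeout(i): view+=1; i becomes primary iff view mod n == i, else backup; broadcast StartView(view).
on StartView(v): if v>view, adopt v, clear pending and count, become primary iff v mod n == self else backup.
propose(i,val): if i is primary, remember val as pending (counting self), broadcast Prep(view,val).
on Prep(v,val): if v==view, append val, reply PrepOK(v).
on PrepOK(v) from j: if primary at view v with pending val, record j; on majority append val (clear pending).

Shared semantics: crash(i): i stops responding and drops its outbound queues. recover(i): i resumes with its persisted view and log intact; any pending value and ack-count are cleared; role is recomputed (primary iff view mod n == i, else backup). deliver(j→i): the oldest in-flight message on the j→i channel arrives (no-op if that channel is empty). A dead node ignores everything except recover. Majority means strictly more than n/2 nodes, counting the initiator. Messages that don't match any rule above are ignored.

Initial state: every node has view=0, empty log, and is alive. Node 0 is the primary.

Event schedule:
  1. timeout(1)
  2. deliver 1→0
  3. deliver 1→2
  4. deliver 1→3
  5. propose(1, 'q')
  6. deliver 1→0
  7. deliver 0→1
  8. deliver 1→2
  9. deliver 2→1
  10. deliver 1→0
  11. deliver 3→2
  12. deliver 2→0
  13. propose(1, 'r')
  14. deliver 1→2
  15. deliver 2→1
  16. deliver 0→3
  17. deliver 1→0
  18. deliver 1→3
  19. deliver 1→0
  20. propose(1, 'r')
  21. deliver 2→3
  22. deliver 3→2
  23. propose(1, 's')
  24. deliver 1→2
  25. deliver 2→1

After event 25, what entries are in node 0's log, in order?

after 1 — timeout(1): n1:prim/v1/[-]
after 2 — deliver 1→0: n0:back/v1/[-]
after 3 — deliver 1→2: n2:back/v1/[-]
after 4 — deliver 1→3: n3:back/v1/[-]
after 5 — propose(1,'q'): ·
after 6 — deliver 1→0: n0:back/v1/[q]
after 7 — deliver 0→1: ·
after 8 — deliver 1→2: n2:back/v1/[q]
after 9 — deliver 2→1: n1:prim/v1/[q]
after 10 — deliver 1→0: ·
after 11 — deliver 3→2: ·
after 12 — deliver 2→0: ·
after 13 — propose(1,'r'): ·
after 14 — deliver 1→2: n2:back/v1/[q,r]
after 15 — deliver 2→1: ·
after 16 — deliver 0→3: ·
after 17 — deliver 1→0: n0:back/v1/[q,r]
after 18 — deliver 1→3: n3:back/v1/[q]
after 19 — deliver 1→0: ·
after 20 — propose(1,'r'): ·
after 21 — deliver 2→3: ·
after 22 — deliver 3→2: ·
after 23 — propose(1,'s'): ·
after 24 — deliver 1→2: n2:back/v1/[q,r,r]
after 25 — deliver 2→1: ·

q,r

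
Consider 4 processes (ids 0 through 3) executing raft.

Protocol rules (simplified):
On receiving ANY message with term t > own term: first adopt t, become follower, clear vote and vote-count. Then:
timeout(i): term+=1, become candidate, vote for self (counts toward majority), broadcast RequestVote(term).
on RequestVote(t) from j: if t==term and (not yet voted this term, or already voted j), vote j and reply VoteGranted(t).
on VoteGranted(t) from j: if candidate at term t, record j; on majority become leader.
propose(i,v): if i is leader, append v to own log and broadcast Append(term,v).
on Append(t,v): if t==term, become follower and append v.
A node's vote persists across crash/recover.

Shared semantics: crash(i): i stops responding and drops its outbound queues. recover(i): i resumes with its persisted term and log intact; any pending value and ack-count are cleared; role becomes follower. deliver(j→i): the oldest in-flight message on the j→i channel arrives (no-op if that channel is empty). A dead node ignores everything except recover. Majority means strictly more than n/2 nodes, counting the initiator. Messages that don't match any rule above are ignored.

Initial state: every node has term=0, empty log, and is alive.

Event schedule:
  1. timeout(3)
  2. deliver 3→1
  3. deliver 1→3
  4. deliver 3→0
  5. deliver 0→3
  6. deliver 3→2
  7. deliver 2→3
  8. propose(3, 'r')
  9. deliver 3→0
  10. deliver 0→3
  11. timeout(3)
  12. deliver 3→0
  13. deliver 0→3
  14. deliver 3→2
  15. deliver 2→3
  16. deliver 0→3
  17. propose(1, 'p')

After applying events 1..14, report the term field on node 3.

[1] timeout(3) → N3(cand t1 [-])
[2] deliver 3→1 → N1(foll t1 [-])
[3] deliver 1→3 → ∅
[4] deliver 3→0 → N0(foll t1 [-])
[5] deliver 0→3 → N3(lead t1 [-])
[6] deliver 3→2 → N2(foll t1 [-])
[7] deliver 2→3 → ∅
[8] propose(3,'r') → N3(lead t1 [r])
[9] deliver 3→0 → N0(foll t1 [r])
[10] deliver 0→3 → ∅
[11] timeout(3) → N3(cand t2 [r])
[12] deliver 3→0 → N0(foll t2 [r])
[13] deliver 0→3 → ∅
[14] deliver 3→2 → N2(foll t1 [r])

2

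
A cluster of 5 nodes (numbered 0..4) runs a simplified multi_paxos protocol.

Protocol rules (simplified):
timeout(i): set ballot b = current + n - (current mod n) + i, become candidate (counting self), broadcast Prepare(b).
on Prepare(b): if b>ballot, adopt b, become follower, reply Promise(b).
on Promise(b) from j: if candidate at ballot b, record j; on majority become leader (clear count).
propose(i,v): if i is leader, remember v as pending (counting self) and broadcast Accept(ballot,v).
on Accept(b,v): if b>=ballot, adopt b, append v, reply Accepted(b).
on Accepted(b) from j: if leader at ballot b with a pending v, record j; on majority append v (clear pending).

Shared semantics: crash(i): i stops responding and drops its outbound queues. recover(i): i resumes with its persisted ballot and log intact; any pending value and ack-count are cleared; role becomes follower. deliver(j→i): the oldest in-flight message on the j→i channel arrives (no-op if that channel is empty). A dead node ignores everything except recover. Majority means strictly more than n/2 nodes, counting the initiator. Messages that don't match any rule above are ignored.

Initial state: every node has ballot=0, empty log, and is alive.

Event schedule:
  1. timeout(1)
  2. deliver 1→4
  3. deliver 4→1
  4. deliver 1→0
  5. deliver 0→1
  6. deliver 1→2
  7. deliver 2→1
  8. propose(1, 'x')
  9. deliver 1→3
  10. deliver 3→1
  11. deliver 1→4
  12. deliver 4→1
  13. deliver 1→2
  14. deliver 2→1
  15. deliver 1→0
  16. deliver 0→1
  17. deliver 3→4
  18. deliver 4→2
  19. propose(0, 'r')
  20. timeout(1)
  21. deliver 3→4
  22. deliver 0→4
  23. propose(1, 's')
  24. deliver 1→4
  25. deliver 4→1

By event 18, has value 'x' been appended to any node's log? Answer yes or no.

yes

[1] timeout(1) → N1(cand b6 [-])
[2] deliver 1→4 → N4(foll b6 [-])
[3] deliver 4→1 → ∅
[4] deliver 1→0 → N0(foll b6 [-])
[5] deliver 0→1 → N1(lead b6 [-])
[6] deliver 1→2 → N2(foll b6 [-])
[7] deliver 2→1 → ∅
[8] propose(1,'x') → ∅
[9] deliver 1→3 → N3(foll b6 [-])
[10] deliver 3→1 → ∅
[11] deliver 1→4 → N4(foll b6 [x])
[12] deliver 4→1 → ∅
[13] deliver 1→2 → N2(foll b6 [x])
[14] deliver 2→1 → N1(lead b6 [x])
[15] deliver 1→0 → N0(foll b6 [x])
[16] deliver 0→1 → ∅
[17] deliver 3→4 → ∅
[18] deliver 4→2 → ∅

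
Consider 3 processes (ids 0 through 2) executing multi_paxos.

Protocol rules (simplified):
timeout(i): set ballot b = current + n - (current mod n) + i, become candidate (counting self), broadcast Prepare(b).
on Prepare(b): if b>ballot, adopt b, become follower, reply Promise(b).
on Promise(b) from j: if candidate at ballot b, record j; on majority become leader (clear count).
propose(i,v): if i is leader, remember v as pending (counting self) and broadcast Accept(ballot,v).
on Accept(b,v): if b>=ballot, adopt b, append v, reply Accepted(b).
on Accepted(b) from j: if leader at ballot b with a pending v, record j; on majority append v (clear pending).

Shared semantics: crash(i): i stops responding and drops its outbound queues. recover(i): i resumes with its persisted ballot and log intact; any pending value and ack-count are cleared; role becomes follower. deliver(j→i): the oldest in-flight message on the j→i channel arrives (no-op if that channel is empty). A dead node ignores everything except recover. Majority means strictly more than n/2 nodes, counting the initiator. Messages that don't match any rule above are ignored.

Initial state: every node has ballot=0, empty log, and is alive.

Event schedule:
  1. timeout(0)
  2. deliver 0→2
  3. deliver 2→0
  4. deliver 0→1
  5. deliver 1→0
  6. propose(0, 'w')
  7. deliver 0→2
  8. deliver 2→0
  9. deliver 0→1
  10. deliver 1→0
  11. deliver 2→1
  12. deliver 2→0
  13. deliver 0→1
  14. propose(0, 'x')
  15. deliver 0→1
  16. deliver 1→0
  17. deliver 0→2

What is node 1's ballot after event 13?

3

[1] timeout(0) → N0(cand b3 [-])
[2] deliver 0→2 → N2(foll b3 [-])
[3] deliver 2→0 → N0(lead b3 [-])
[4] deliver 0→1 → N1(foll b3 [-])
[5] deliver 1→0 → ∅
[6] propose(0,'w') → ∅
[7] deliver 0→2 → N2(foll b3 [w])
[8] deliver 2→0 → N0(lead b3 [w])
[9] deliver 0→1 → N1(foll b3 [w])
[10] deliver 1→0 → ∅
[11] deliver 2→1 → ∅
[12] deliver 2→0 → ∅
[13] deliver 0→1 → ∅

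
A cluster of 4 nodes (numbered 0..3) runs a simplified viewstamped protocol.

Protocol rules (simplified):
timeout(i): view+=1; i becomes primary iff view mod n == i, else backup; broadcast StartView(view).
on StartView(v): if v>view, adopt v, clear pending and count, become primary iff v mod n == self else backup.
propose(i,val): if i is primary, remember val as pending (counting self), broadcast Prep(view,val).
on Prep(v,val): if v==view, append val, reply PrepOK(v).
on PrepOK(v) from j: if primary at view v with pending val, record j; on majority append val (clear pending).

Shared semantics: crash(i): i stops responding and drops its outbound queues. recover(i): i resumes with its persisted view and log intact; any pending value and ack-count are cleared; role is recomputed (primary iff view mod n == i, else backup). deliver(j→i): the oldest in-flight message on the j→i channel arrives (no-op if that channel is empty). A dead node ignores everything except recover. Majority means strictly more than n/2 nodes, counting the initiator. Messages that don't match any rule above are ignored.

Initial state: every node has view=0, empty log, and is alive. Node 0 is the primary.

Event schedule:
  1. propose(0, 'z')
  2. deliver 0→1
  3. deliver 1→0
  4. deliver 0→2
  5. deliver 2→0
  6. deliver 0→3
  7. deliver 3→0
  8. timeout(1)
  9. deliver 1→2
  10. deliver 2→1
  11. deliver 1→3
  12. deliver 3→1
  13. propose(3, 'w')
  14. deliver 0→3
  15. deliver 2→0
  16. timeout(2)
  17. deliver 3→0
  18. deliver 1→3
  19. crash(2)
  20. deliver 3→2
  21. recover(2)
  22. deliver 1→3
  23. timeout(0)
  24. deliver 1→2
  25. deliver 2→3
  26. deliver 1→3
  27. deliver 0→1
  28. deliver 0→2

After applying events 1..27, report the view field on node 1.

1

e1 propose(0,'z'): ·
e2 deliver 0→1: 1[back,v=0,z]
e3 deliver 1→0: ·
e4 deliver 0→2: 2[back,v=0,z]
e5 deliver 2→0: 0[prim,v=0,z]
e6 deliver 0→3: 3[back,v=0,z]
e7 deliver 3→0: ·
e8 timeout(1): 1[prim,v=1,z]
e9 deliver 1→2: 2[back,v=1,z]
e10 deliver 2→1: ·
e11 deliver 1→3: 3[back,v=1,z]
e12 deliver 3→1: ·
e13 propose(3,'w'): ·
e14 deliver 0→3: ·
e15 deliver 2→0: ·
e16 timeout(2): 2[prim,v=2,z]
e17 deliver 3→0: ·
e18 deliver 1→3: ·
e19 crash(2): 2[✗prim,v=2,z]
e20 deliver 3→2: ·
e21 recover(2): 2[prim,v=2,z]
e22 deliver 1→3: ·
e23 timeout(0): 0[back,v=1,z]
e24 deliver 1→2: ·
e25 deliver 2→3: ·
e26 deliver 1→3: ·
e27 deliver 0→1: ·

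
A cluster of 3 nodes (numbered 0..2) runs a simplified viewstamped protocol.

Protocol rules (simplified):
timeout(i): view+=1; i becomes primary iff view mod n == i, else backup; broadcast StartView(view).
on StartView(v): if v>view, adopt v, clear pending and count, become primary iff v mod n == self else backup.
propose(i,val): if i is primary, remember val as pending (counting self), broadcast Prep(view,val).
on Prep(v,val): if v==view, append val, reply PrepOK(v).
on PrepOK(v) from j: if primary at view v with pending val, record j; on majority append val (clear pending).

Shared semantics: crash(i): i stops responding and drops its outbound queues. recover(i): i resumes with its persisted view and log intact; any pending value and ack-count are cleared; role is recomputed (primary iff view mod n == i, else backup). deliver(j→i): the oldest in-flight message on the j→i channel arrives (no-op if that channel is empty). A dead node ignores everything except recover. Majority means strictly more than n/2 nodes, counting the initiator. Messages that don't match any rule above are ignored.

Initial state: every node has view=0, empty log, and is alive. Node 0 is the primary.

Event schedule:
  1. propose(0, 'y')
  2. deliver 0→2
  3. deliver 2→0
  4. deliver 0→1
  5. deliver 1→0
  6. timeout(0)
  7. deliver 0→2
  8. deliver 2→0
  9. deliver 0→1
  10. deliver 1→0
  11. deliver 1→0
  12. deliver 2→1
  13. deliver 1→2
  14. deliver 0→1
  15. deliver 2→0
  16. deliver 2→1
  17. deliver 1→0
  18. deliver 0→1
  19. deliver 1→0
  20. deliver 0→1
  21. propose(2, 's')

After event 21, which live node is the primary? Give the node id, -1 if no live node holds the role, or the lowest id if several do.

1. propose(0,'y'):  nop
2. deliver 0→2:  <2:back v0 y>
3. deliver 2→0:  <0:prim v0 y>
4. deliver 0→1:  <1:back v0 y>
5. deliver 1→0:  nop
6. timeout(0):  <0:back v1 y>
7. deliver 0→2:  <2:back v1 y>
8. deliver 2→0:  nop
9. deliver 0→1:  <1:prim v1 y>
10. deliver 1→0:  nop
11. deliver 1→0:  nop
12. deliver 2→1:  nop
13. deliver 1→2:  nop
14. deliver 0→1:  nop
15. deliver 2→0:  nop
16. deliver 2→1:  nop
17. deliver 1→0:  nop
18. deliver 0→1:  nop
19. deliver 1→0:  nop
20. deliver 0→1:  nop
21. propose(2,'s'):  nop

1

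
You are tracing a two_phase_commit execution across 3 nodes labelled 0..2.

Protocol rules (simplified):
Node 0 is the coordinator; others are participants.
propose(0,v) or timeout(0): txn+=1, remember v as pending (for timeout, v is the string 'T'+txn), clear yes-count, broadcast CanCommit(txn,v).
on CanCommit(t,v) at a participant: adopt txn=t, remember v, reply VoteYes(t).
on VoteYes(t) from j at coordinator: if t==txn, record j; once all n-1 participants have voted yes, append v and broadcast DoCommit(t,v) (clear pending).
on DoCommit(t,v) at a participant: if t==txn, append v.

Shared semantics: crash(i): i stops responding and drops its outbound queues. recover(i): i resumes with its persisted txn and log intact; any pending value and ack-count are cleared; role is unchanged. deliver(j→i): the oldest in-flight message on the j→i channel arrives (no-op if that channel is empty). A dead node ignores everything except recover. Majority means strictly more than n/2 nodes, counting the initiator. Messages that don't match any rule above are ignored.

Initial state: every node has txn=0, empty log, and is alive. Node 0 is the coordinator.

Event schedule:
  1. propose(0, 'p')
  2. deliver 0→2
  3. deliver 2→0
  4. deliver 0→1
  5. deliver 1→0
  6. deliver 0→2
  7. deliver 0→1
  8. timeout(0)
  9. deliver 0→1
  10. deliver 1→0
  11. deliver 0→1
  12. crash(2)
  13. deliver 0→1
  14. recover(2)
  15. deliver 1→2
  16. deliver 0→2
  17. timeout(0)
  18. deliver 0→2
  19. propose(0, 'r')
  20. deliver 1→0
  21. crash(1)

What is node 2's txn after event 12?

1

[1] propose(0,'p') → N0(coor t1 [-])
[2] deliver 0→2 → N2(part t1 [-])
[3] deliver 2→0 → ∅
[4] deliver 0→1 → N1(part t1 [-])
[5] deliver 1→0 → N0(coor t1 [p])
[6] deliver 0→2 → N2(part t1 [p])
[7] deliver 0→1 → N1(part t1 [p])
[8] timeout(0) → N0(coor t2 [p])
[9] deliver 0→1 → N1(part t2 [p])
[10] deliver 1→0 → ∅
[11] deliver 0→1 → ∅
[12] crash(2) → N2(✗part t1 [p])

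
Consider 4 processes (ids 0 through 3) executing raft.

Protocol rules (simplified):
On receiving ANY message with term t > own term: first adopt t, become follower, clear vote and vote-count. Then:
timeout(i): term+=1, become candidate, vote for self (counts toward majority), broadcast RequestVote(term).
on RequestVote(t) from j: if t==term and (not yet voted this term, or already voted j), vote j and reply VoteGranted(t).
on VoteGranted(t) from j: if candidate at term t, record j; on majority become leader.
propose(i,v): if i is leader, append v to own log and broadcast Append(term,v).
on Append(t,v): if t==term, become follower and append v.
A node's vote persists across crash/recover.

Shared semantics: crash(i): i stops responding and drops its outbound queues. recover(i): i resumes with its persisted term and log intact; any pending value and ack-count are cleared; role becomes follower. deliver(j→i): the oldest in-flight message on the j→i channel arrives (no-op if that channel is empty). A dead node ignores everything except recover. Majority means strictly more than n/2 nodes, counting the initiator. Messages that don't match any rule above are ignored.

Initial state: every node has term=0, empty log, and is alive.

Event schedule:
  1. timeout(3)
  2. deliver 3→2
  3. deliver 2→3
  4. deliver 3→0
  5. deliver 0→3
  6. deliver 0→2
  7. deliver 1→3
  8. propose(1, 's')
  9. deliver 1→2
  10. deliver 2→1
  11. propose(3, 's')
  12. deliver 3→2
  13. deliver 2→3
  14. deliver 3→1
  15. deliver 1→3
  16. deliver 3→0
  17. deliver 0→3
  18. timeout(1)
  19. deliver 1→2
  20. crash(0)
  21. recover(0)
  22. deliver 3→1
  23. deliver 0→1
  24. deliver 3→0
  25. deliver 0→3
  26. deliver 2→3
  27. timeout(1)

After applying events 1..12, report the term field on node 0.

after 1 — timeout(3): n3:cand/t1/[-]
after 2 — deliver 3→2: n2:foll/t1/[-]
after 3 — deliver 2→3: ·
after 4 — deliver 3→0: n0:foll/t1/[-]
after 5 — deliver 0→3: n3:lead/t1/[-]
after 6 — deliver 0→2: ·
after 7 — deliver 1→3: ·
after 8 — propose(1,'s'): ·
after 9 — deliver 1→2: ·
after 10 — deliver 2→1: ·
after 11 — propose(3,'s'): n3:lead/t1/[s]
after 12 — deliver 3→2: n2:foll/t1/[s]

1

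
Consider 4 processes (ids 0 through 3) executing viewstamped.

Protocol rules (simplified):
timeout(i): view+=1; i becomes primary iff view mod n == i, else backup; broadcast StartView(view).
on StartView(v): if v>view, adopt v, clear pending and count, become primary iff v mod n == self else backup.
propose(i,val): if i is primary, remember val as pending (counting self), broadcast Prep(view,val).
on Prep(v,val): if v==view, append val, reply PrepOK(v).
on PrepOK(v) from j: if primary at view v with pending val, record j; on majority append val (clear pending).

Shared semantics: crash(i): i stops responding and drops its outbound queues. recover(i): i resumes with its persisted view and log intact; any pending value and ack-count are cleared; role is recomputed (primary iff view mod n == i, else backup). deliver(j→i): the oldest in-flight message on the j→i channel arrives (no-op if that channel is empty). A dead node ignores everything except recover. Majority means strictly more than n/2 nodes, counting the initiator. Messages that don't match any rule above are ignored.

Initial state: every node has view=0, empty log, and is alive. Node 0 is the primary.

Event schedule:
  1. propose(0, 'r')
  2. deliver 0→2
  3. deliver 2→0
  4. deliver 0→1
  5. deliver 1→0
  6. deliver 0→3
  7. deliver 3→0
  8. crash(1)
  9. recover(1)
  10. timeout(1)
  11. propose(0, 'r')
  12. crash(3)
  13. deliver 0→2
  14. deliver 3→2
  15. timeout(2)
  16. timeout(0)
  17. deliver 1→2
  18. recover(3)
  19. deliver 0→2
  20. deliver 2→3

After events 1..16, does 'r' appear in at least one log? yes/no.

yes

e1 propose(0,'r'): ·
e2 deliver 0→2: 2[back,v=0,r]
e3 deliver 2→0: ·
e4 deliver 0→1: 1[back,v=0,r]
e5 deliver 1→0: 0[prim,v=0,r]
e6 deliver 0→3: 3[back,v=0,r]
e7 deliver 3→0: ·
e8 crash(1): 1[✗back,v=0,r]
e9 recover(1): 1[back,v=0,r]
e10 timeout(1): 1[prim,v=1,r]
e11 propose(0,'r'): ·
e12 crash(3): 3[✗back,v=0,r]
e13 deliver 0→2: 2[back,v=0,r,r]
e14 deliver 3→2: ·
e15 timeout(2): 2[back,v=1,r,r]
e16 timeout(0): 0[back,v=1,r]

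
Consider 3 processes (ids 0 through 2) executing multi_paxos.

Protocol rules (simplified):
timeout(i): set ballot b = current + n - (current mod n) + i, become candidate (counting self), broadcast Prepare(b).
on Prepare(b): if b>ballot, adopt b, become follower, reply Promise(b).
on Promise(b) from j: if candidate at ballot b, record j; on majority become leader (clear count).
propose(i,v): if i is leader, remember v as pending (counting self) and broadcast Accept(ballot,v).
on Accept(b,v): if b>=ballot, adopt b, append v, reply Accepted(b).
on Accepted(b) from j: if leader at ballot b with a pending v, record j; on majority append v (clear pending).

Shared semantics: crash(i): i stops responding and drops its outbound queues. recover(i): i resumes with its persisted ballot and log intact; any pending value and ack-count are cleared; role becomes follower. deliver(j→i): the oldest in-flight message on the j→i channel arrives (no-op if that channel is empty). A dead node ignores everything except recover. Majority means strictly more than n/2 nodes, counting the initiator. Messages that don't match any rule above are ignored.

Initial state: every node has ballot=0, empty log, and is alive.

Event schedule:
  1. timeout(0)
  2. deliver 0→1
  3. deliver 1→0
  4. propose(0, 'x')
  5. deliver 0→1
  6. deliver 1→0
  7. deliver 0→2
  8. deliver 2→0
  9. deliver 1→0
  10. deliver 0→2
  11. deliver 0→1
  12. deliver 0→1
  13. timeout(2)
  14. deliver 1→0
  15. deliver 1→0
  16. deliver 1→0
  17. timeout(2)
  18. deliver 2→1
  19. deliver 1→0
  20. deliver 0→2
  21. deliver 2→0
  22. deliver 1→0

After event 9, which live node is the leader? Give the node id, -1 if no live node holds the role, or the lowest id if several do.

0

after 1 — timeout(0): n0:cand/b3/[-]
after 2 — deliver 0→1: n1:foll/b3/[-]
after 3 — deliver 1→0: n0:lead/b3/[-]
after 4 — propose(0,'x'): ·
after 5 — deliver 0→1: n1:foll/b3/[x]
after 6 — deliver 1→0: n0:lead/b3/[x]
after 7 — deliver 0→2: n2:foll/b3/[-]
after 8 — deliver 2→0: ·
after 9 — deliver 1→0: ·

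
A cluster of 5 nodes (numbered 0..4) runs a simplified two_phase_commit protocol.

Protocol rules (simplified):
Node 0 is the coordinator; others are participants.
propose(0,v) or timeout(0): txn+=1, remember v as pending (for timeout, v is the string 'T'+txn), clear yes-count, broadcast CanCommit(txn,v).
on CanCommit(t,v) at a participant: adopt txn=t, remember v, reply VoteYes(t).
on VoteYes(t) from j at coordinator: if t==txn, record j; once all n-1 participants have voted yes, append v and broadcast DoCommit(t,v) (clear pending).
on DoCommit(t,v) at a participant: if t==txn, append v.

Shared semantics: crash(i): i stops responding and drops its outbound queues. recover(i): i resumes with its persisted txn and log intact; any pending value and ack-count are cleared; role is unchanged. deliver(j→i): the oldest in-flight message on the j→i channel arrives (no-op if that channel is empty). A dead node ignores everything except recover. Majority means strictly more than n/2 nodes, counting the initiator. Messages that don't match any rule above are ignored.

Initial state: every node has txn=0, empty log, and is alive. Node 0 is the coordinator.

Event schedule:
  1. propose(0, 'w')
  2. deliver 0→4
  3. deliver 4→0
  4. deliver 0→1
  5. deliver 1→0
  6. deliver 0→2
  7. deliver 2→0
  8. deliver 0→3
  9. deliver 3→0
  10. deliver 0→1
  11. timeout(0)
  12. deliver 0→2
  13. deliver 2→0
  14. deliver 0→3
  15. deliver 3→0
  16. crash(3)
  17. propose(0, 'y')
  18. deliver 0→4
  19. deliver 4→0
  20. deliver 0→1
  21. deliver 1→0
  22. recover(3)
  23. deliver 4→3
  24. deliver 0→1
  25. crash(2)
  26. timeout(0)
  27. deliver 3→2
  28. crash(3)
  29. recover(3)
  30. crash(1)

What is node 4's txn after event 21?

1

e1 propose(0,'w'): 0[coor,t=1,-]
e2 deliver 0→4: 4[part,t=1,-]
e3 deliver 4→0: ·
e4 deliver 0→1: 1[part,t=1,-]
e5 deliver 1→0: ·
e6 deliver 0→2: 2[part,t=1,-]
e7 deliver 2→0: ·
e8 deliver 0→3: 3[part,t=1,-]
e9 deliver 3→0: 0[coor,t=1,w]
e10 deliver 0→1: 1[part,t=1,w]
e11 timeout(0): 0[coor,t=2,w]
e12 deliver 0→2: 2[part,t=1,w]
e13 deliver 2→0: ·
e14 deliver 0→3: 3[part,t=1,w]
e15 deliver 3→0: ·
e16 crash(3): 3[✗part,t=1,w]
e17 propose(0,'y'): 0[coor,t=3,w]
e18 deliver 0→4: 4[part,t=1,w]
e19 deliver 4→0: ·
e20 deliver 0→1: 1[part,t=2,w]
e21 deliver 1→0: ·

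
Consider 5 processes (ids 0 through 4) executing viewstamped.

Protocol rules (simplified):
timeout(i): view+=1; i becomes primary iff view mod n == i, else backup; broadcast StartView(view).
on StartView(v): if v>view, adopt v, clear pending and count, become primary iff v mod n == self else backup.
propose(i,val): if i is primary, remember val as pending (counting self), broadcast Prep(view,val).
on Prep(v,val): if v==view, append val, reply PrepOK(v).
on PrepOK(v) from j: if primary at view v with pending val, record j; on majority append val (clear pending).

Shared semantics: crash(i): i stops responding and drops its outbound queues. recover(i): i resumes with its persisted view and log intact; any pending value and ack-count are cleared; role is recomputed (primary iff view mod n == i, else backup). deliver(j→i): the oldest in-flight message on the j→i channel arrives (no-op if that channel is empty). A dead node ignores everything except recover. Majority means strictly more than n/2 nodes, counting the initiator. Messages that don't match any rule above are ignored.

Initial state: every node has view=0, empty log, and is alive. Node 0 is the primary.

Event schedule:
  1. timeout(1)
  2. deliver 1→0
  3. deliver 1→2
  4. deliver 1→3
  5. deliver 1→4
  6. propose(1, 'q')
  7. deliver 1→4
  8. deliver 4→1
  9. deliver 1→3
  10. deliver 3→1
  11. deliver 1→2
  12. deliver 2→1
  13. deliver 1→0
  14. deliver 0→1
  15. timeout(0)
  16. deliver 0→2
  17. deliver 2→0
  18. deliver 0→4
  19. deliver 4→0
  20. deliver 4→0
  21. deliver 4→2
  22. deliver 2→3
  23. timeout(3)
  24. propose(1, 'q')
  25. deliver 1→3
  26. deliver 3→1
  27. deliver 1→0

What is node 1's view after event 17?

step 1 timeout(1): 1={prim,v=1,log=-}
step 2 deliver 1→0: 0={back,v=1,log=-}
step 3 deliver 1→2: 2={back,v=1,log=-}
step 4 deliver 1→3: 3={back,v=1,log=-}
step 5 deliver 1→4: 4={back,v=1,log=-}
step 6 propose(1,'q'): —
step 7 deliver 1→4: 4={back,v=1,log=q}
step 8 deliver 4→1: —
step 9 deliver 1→3: 3={back,v=1,log=q}
step 10 deliver 3→1: 1={prim,v=1,log=q}
step 11 deliver 1→2: 2={back,v=1,log=q}
step 12 deliver 2→1: —
step 13 deliver 1→0: 0={back,v=1,log=q}
step 14 deliver 0→1: —
step 15 timeout(0): 0={back,v=2,log=q}
step 16 deliver 0→2: 2={prim,v=2,log=q}
step 17 deliver 2→0: —

1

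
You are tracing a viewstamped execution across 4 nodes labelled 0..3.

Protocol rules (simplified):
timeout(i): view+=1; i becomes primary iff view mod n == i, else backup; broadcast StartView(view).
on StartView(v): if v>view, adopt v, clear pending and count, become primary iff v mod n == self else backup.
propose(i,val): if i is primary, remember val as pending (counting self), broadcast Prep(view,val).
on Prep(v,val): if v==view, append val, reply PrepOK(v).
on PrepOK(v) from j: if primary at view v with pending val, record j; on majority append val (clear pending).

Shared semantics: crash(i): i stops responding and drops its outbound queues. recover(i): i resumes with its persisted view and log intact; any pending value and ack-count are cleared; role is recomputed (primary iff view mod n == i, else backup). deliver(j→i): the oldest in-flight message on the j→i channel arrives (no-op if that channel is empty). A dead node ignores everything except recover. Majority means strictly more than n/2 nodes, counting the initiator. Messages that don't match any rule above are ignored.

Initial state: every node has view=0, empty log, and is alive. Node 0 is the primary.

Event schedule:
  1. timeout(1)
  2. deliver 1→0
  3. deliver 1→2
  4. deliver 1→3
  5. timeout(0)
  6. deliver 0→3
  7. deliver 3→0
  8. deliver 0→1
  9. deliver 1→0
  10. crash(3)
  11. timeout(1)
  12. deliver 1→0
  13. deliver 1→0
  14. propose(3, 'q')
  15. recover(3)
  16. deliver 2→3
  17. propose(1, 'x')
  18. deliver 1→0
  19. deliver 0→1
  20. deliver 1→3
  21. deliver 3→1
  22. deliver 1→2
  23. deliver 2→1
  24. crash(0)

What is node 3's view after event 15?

2

1. timeout(1):  <1:prim v1 ->
2. deliver 1→0:  <0:back v1 ->
3. deliver 1→2:  <2:back v1 ->
4. deliver 1→3:  <3:back v1 ->
5. timeout(0):  <0:back v2 ->
6. deliver 0→3:  <3:back v2 ->
7. deliver 3→0:  nop
8. deliver 0→1:  <1:back v2 ->
9. deliver 1→0:  nop
10. crash(3):  <3:✗back v2 ->
11. timeout(1):  <1:back v3 ->
12. deliver 1→0:  <0:back v3 ->
13. deliver 1→0:  nop
14. propose(3,'q'):  nop
15. recover(3):  <3:back v2 ->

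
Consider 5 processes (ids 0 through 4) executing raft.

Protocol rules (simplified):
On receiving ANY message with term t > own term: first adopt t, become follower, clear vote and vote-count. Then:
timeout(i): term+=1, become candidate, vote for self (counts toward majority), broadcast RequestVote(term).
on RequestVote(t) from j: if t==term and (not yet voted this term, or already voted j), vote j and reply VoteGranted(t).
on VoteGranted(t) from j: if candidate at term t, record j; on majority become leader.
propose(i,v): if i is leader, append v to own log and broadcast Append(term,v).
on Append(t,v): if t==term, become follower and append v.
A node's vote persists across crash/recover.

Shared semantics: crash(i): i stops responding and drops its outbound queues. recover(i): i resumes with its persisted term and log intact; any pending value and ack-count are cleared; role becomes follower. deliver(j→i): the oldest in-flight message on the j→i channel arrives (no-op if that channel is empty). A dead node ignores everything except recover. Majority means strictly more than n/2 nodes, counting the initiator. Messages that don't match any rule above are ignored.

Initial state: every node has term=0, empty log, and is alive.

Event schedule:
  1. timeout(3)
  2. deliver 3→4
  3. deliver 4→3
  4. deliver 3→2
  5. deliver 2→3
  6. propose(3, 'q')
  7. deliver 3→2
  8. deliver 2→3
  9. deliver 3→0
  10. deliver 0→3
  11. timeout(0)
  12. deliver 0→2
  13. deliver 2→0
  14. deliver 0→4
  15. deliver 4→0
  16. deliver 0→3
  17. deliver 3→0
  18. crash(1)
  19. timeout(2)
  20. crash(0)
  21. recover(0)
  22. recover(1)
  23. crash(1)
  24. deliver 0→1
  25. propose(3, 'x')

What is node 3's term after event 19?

2

after 1 — timeout(3): n3:cand/t1/[-]
after 2 — deliver 3→4: n4:foll/t1/[-]
after 3 — deliver 4→3: ·
after 4 — deliver 3→2: n2:foll/t1/[-]
after 5 — deliver 2→3: n3:lead/t1/[-]
after 6 — propose(3,'q'): n3:lead/t1/[q]
after 7 — deliver 3→2: n2:foll/t1/[q]
after 8 — deliver 2→3: ·
after 9 — deliver 3→0: n0:foll/t1/[-]
after 10 — deliver 0→3: ·
after 11 — timeout(0): n0:cand/t2/[-]
after 12 — deliver 0→2: n2:foll/t2/[q]
after 13 — deliver 2→0: ·
after 14 — deliver 0→4: n4:foll/t2/[-]
after 15 — deliver 4→0: n0:lead/t2/[-]
after 16 — deliver 0→3: n3:foll/t2/[q]
after 17 — deliver 3→0: ·
after 18 — crash(1): n1:✗foll/t0/[-]
after 19 — timeout(2): n2:cand/t3/[q]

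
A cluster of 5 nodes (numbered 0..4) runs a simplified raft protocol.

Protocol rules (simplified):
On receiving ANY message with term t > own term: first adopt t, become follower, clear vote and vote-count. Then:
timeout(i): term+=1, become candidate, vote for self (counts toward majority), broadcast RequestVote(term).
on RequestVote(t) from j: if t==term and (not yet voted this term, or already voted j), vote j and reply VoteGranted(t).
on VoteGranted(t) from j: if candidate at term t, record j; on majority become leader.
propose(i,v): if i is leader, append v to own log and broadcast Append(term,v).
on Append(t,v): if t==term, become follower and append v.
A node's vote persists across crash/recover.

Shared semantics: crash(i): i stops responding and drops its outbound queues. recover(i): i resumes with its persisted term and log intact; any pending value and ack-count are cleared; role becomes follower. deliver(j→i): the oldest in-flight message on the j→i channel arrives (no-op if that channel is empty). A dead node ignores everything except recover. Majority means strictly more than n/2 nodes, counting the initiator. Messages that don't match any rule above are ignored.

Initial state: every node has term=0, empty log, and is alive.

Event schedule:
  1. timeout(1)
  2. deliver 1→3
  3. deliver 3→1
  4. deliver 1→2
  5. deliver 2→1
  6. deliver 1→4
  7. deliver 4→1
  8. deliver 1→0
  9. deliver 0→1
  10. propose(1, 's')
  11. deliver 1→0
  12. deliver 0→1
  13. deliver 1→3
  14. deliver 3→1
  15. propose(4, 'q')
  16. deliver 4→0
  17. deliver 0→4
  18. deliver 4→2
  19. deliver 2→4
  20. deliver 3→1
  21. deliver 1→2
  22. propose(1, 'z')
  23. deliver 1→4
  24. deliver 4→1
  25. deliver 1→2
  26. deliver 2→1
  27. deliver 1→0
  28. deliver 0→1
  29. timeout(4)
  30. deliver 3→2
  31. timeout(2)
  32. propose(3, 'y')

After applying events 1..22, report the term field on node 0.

after 1 — timeout(1): n1:cand/t1/[-]
after 2 — deliver 1→3: n3:foll/t1/[-]
after 3 — deliver 3→1: ·
after 4 — deliver 1→2: n2:foll/t1/[-]
after 5 — deliver 2→1: n1:lead/t1/[-]
after 6 — deliver 1→4: n4:foll/t1/[-]
after 7 — deliver 4→1: ·
after 8 — deliver 1→0: n0:foll/t1/[-]
after 9 — deliver 0→1: ·
after 10 — propose(1,'s'): n1:lead/t1/[s]
after 11 — deliver 1→0: n0:foll/t1/[s]
after 12 — deliver 0→1: ·
after 13 — deliver 1→3: n3:foll/t1/[s]
after 14 — deliver 3→1: ·
after 15 — propose(4,'q'): ·
after 16 — deliver 4→0: ·
after 17 — deliver 0→4: ·
after 18 — deliver 4→2: ·
after 19 — deliver 2→4: ·
after 20 — deliver 3→1: ·
after 21 — deliver 1→2: n2:foll/t1/[s]
after 22 — propose(1,'z'): n1:lead/t1/[s,z]

1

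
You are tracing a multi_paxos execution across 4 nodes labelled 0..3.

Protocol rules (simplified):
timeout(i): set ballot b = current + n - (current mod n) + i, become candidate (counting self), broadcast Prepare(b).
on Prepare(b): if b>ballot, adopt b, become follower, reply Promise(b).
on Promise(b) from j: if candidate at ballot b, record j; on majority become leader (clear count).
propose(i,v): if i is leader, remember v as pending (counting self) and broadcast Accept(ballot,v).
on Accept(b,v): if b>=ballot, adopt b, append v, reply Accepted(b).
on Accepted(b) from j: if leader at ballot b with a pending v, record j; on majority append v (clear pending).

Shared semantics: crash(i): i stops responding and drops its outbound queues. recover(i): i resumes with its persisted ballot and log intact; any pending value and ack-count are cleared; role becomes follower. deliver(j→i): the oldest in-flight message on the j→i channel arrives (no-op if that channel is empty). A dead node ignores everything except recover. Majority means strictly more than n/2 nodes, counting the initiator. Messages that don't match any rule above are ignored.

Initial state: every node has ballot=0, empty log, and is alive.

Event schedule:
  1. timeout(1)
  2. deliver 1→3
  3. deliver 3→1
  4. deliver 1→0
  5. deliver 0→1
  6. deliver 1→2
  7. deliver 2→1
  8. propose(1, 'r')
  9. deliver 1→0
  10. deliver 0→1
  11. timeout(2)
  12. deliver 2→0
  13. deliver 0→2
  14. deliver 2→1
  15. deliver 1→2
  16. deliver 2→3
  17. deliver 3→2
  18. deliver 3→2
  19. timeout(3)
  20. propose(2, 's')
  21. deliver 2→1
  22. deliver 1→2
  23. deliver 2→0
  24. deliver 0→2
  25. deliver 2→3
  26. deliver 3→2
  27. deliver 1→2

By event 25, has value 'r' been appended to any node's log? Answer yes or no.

yes

after 1 — timeout(1): n1:cand/b5/[-]
after 2 — deliver 1→3: n3:foll/b5/[-]
after 3 — deliver 3→1: ·
after 4 — deliver 1→0: n0:foll/b5/[-]
after 5 — deliver 0→1: n1:lead/b5/[-]
after 6 — deliver 1→2: n2:foll/b5/[-]
after 7 — deliver 2→1: ·
after 8 — propose(1,'r'): ·
after 9 — deliver 1→0: n0:foll/b5/[r]
after 10 — deliver 0→1: ·
after 11 — timeout(2): n2:cand/b10/[-]
after 12 — deliver 2→0: n0:foll/b10/[r]
after 13 — deliver 0→2: ·
after 14 — deliver 2→1: n1:foll/b10/[-]
after 15 — deliver 1→2: ·
after 16 — deliver 2→3: n3:foll/b10/[-]
after 17 — deliver 3→2: n2:lead/b10/[-]
after 18 — deliver 3→2: ·
after 19 — timeout(3): n3:cand/b15/[-]
after 20 — propose(2,'s'): ·
after 21 — deliver 2→1: n1:foll/b10/[s]
after 22 — deliver 1→2: ·
after 23 — deliver 2→0: n0:foll/b10/[r,s]
after 24 — deliver 0→2: ·
after 25 — deliver 2→3: ·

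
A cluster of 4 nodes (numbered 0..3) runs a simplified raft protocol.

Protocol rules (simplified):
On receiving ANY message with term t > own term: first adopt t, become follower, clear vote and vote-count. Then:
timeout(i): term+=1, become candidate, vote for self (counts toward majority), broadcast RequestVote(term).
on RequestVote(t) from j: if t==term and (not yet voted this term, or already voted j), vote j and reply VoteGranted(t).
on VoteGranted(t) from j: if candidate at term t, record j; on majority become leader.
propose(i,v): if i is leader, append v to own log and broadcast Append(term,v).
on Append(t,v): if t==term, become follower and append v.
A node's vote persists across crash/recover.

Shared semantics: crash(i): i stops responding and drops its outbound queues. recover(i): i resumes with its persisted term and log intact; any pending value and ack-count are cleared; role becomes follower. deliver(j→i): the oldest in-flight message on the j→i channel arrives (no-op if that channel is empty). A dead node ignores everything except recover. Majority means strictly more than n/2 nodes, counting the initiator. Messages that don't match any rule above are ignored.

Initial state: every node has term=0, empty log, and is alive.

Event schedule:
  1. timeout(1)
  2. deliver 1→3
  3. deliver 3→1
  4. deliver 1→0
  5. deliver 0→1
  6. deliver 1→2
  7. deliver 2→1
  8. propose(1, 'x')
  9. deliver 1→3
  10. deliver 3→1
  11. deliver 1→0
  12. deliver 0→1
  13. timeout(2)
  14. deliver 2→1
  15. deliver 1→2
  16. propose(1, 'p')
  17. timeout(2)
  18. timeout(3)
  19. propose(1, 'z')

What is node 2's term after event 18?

step 1 timeout(1): 1={cand,t=1,log=-}
step 2 deliver 1→3: 3={foll,t=1,log=-}
step 3 deliver 3→1: —
step 4 deliver 1→0: 0={foll,t=1,log=-}
step 5 deliver 0→1: 1={lead,t=1,log=-}
step 6 deliver 1→2: 2={foll,t=1,log=-}
step 7 deliver 2→1: —
step 8 propose(1,'x'): 1={lead,t=1,log=x}
step 9 deliver 1→3: 3={foll,t=1,log=x}
step 10 deliver 3→1: —
step 11 deliver 1→0: 0={foll,t=1,log=x}
step 12 deliver 0→1: —
step 13 timeout(2): 2={cand,t=2,log=-}
step 14 deliver 2→1: 1={foll,t=2,log=x}
step 15 deliver 1→2: —
step 16 propose(1,'p'): —
step 17 timeout(2): 2={cand,t=3,log=-}
step 18 timeout(3): 3={cand,t=2,log=x}

3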